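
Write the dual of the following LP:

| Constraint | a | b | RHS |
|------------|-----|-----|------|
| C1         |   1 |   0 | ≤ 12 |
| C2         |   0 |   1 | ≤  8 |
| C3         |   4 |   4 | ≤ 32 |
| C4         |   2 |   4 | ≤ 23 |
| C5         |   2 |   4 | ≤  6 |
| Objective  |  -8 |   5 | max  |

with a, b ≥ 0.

Primal max cᵀx s.t. Ax ≤ b, x ≥ 0  →  Dual min bᵀy s.t. Aᵀy ≥ c, y ≥ 0.

Minimize: z = 12y1 + 8y2 + 32y3 + 23y4 + 6y5

Subject to:
  y1 + 4y3 + 2y4 + 2y5 ≥ -8
  y2 + 4y3 + 4y4 + 4y5 ≥ 5
  y1, y2, y3, y4, y5 ≥ 0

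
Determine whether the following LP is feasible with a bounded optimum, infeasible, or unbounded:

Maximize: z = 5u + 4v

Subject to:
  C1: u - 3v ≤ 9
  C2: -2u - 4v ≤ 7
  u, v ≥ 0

Unbounded (objective can increase without bound)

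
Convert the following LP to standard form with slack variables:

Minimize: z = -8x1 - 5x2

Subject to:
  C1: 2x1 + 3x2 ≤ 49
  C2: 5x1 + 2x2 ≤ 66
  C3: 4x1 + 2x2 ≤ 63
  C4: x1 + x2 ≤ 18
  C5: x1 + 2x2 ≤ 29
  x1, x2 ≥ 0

min z = -8x1 - 5x2

s.t.
  2x1 + 3x2 + s1 = 49
  5x1 + 2x2 + s2 = 66
  4x1 + 2x2 + s3 = 63
  x1 + x2 + s4 = 18
  x1 + 2x2 + s5 = 29
  x1, x2, s1, s2, s3, s4, s5 ≥ 0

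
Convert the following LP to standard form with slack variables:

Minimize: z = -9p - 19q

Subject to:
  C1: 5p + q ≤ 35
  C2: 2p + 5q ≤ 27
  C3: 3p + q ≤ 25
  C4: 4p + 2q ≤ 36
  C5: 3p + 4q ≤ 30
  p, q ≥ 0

min z = -9p - 19q

s.t.
  5p + q + s1 = 35
  2p + 5q + s2 = 27
  3p + q + s3 = 25
  4p + 2q + s4 = 36
  3p + 4q + s5 = 30
  p, q, s1, s2, s3, s4, s5 ≥ 0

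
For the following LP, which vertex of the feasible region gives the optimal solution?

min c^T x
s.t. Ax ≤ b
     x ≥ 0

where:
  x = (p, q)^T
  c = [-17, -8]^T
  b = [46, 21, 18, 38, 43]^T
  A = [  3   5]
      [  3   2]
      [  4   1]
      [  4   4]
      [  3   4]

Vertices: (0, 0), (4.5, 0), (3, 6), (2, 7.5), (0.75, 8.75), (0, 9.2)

Evaluate the objective at each vertex of the feasible region:
  z(0, 0) = 0
  z(4.5, 0) = -76.5
  z(3, 6) = -99  ←
  z(2, 7.5) = -94
  z(0.75, 8.75) = -82.75
  z(0, 9.2) = -73.6
The minimum is at p = 3, q = 6.

(3, 6)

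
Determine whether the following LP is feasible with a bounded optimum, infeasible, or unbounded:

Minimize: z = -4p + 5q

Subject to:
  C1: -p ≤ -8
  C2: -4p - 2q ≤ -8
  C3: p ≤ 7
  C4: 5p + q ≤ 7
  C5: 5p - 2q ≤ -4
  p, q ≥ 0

Infeasible (no feasible solution exists)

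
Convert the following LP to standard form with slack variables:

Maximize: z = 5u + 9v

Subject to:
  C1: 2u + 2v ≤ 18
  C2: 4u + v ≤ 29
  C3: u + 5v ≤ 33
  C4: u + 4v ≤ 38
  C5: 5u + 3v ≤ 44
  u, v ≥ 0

max z = 5u + 9v

s.t.
  2u + 2v + s1 = 18
  4u + v + s2 = 29
  u + 5v + s3 = 33
  u + 4v + s4 = 38
  5u + 3v + s5 = 44
  u, v, s1, s2, s3, s4, s5 ≥ 0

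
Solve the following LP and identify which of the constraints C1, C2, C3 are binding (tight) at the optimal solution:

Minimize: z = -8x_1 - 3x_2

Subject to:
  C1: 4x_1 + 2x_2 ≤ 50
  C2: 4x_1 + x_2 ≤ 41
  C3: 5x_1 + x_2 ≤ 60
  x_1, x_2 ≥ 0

At x_1 = 8, x_2 = 9, compute slack b - a·x for each constraint:
  C1: 50 − 50 = 0  (binding)
  C2: 41 − 41 = 0  (binding)
  C3: 60 − 49 = 11  (slack)

Optimal: x_1 = 8, x_2 = 9
Binding: C1, C2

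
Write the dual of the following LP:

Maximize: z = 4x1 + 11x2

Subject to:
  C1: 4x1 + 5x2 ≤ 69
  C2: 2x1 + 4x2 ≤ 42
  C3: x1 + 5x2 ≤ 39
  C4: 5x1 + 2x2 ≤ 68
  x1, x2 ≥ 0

Primal max cᵀx s.t. Ax ≤ b, x ≥ 0  →  Dual min bᵀy s.t. Aᵀy ≥ c, y ≥ 0.

Minimize: z = 69y1 + 42y2 + 39y3 + 68y4

Subject to:
  4y1 + 2y2 + y3 + 5y4 ≥ 4
  5y1 + 4y2 + 5y3 + 2y4 ≥ 11
  y1, y2, y3, y4 ≥ 0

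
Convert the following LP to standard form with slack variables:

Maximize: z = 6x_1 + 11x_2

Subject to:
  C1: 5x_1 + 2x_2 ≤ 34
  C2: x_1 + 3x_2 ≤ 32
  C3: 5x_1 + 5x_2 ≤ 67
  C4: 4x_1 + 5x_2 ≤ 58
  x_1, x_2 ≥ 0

max z = 6x_1 + 11x_2

s.t.
  5x_1 + 2x_2 + s1 = 34
  x_1 + 3x_2 + s2 = 32
  5x_1 + 5x_2 + s3 = 67
  4x_1 + 5x_2 + s4 = 58
  x_1, x_2, s1, s2, s3, s4 ≥ 0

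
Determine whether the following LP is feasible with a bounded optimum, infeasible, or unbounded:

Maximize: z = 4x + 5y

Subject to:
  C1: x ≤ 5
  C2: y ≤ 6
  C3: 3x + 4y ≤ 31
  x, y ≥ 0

Feasible with a bounded optimal solution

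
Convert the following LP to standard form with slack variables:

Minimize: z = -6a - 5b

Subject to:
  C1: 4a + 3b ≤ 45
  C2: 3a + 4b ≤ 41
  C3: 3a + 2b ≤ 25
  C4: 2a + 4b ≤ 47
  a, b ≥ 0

min z = -6a - 5b

s.t.
  4a + 3b + s1 = 45
  3a + 4b + s2 = 41
  3a + 2b + s3 = 25
  2a + 4b + s4 = 47
  a, b, s1, s2, s3, s4 ≥ 0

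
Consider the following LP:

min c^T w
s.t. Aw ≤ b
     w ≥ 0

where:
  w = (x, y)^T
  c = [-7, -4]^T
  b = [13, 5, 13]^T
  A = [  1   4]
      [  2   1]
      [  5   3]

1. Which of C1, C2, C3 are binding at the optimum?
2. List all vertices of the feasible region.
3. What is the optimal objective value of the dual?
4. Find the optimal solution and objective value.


1. C2, C3
2. (0, 0), (2.5, 0), (2, 1), (0.7647, 3.059), (0, 3.25)
3. -18
4. x = 2, y = 1, z = -18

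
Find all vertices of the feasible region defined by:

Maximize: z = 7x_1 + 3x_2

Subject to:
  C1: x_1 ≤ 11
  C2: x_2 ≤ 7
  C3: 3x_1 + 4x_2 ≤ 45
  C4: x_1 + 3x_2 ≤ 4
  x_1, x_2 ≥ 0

(0, 0), (4, 0), (0, 1.333)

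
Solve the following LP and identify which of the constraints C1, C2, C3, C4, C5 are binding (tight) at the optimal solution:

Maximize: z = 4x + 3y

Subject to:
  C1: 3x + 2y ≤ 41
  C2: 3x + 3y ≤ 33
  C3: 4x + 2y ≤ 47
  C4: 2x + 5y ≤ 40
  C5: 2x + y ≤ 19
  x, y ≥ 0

At x = 8, y = 3, compute slack b - a·x for each constraint:
  C1: 41 − 30 = 11  (slack)
  C2: 33 − 33 = 0  (binding)
  C3: 47 − 38 = 9  (slack)
  C4: 40 − 31 = 9  (slack)
  C5: 19 − 19 = 0  (binding)

Optimal: x = 8, y = 3
Binding: C2, C5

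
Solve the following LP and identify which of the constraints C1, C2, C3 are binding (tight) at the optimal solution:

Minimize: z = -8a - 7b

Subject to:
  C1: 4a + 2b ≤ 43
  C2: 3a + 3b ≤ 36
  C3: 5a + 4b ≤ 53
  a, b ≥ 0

At a = 5, b = 7, compute slack b - a·x for each constraint:
  C1: 43 − 34 = 9  (slack)
  C2: 36 − 36 = 0  (binding)
  C3: 53 − 53 = 0  (binding)

Optimal: a = 5, b = 7
Binding: C2, C3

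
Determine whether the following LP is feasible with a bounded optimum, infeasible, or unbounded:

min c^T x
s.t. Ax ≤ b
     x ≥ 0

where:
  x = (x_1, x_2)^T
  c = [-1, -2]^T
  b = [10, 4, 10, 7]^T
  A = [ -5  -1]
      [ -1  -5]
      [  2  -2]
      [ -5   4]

Unbounded (objective can decrease without bound)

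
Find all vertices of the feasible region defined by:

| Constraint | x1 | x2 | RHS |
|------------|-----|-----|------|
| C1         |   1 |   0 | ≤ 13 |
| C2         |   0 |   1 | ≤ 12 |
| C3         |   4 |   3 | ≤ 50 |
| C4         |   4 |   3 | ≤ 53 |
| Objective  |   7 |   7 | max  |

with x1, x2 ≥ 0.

(0, 0), (12.5, 0), (3.5, 12), (0, 12)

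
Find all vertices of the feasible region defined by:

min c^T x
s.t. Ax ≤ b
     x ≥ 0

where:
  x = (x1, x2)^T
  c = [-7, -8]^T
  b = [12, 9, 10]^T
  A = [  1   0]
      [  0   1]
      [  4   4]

(0, 0), (2.5, 0), (0, 2.5)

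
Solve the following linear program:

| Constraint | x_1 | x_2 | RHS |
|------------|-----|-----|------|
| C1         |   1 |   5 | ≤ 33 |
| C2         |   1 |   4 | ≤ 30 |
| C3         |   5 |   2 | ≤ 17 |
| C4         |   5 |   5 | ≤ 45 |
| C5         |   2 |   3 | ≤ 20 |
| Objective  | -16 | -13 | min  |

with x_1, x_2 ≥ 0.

Evaluate the objective at each vertex of the feasible region:
  z(0, 0) = 0
  z(3.4, 0) = -54.4
  z(1, 6) = -94  ←
  z(0.1429, 6.571) = -87.71
  z(0, 6.6) = -85.8
The minimum is at x_1 = 1, x_2 = 6.

x_1 = 1, x_2 = 6, z = -94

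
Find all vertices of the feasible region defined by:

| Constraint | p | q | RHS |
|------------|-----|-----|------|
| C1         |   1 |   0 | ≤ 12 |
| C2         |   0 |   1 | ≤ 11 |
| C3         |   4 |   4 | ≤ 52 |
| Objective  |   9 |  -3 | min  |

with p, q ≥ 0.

(0, 0), (12, 0), (12, 1), (2, 11), (0, 11)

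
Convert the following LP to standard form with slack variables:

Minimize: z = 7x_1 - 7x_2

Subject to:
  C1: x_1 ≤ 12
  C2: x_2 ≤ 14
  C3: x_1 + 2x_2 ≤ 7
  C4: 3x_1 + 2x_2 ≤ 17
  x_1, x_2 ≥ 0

min z = 7x_1 - 7x_2

s.t.
  x_1 + s1 = 12
  x_2 + s2 = 14
  x_1 + 2x_2 + s3 = 7
  3x_1 + 2x_2 + s4 = 17
  x_1, x_2, s1, s2, s3, s4 ≥ 0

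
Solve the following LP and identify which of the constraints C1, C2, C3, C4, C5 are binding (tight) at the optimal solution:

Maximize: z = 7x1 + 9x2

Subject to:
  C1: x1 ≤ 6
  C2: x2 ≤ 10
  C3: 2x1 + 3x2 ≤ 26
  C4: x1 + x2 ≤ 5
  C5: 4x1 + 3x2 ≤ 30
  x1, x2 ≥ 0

At x1 = 0, x2 = 5, compute slack b - a·x for each constraint:
  C1: 6 − 0 = 6  (slack)
  C2: 10 − 5 = 5  (slack)
  C3: 26 − 15 = 11  (slack)
  C4: 5 − 5 = 0  (binding)
  C5: 30 − 15 = 15  (slack)

Optimal: x1 = 0, x2 = 5
Binding: C4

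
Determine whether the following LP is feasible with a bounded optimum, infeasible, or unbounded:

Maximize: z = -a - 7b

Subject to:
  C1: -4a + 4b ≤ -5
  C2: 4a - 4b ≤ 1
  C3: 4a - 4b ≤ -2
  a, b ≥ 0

Infeasible (no feasible solution exists)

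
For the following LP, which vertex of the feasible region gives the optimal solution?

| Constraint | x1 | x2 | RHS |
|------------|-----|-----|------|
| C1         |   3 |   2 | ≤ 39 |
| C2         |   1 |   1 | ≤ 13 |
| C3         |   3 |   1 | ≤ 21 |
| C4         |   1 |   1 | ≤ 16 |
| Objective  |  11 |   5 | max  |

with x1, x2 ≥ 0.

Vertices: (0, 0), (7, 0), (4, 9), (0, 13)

Evaluate the objective at each vertex of the feasible region:
  z(0, 0) = 0
  z(7, 0) = 77
  z(4, 9) = 89  ←
  z(0, 13) = 65
The maximum is at x1 = 4, x2 = 9.

(4, 9)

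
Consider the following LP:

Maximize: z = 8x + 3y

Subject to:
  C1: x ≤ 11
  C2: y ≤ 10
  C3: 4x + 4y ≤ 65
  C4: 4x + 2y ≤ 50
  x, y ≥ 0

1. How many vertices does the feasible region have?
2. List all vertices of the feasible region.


1. 6
2. (0, 0), (11, 0), (11, 3), (8.75, 7.5), (6.25, 10), (0, 10)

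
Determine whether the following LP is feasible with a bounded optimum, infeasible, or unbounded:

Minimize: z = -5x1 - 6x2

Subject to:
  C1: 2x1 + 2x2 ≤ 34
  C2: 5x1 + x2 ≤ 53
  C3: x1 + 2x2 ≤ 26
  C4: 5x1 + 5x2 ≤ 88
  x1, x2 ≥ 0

Feasible with a bounded optimal solution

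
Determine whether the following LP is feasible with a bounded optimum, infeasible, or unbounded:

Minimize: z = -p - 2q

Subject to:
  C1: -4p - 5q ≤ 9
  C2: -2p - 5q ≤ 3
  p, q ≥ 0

Unbounded (objective can decrease without bound)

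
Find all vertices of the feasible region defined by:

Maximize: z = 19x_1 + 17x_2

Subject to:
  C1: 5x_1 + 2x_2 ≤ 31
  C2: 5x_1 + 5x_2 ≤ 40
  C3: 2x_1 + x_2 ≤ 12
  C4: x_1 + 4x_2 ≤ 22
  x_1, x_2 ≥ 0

(0, 0), (6, 0), (4, 4), (3.333, 4.667), (0, 5.5)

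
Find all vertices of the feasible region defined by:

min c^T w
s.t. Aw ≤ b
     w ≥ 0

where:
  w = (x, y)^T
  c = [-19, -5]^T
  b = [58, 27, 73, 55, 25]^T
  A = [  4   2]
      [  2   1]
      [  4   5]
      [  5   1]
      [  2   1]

(0, 0), (11, 0), (10, 5), (8.667, 7.667), (0, 14.6)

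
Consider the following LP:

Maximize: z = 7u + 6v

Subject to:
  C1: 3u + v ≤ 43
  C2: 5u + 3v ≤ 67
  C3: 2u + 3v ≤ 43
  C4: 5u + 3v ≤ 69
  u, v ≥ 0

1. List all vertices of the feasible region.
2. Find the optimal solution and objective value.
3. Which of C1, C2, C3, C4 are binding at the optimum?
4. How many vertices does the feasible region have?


1. (0, 0), (13.4, 0), (8, 9), (0, 14.33)
2. u = 8, v = 9, z = 110
3. C2, C3
4. 4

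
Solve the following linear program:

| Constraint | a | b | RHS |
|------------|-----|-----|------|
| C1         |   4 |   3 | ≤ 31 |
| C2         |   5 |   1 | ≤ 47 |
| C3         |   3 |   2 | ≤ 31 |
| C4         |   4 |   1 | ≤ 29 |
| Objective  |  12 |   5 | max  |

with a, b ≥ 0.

Evaluate the objective at each vertex of the feasible region:
  z(0, 0) = 0
  z(7.25, 0) = 87
  z(7, 1) = 89  ←
  z(0, 10.33) = 51.67
The maximum is at a = 7, b = 1.

a = 7, b = 1, z = 89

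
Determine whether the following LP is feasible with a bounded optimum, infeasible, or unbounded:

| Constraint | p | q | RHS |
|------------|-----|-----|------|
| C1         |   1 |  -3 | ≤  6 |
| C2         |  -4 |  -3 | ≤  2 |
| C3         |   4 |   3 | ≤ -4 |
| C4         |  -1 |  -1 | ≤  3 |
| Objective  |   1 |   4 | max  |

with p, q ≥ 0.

Infeasible (no feasible solution exists)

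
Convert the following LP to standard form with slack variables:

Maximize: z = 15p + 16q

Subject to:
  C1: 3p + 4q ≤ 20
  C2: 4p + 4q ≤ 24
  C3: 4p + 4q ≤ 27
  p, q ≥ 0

max z = 15p + 16q

s.t.
  3p + 4q + s1 = 20
  4p + 4q + s2 = 24
  4p + 4q + s3 = 27
  p, q, s1, s2, s3 ≥ 0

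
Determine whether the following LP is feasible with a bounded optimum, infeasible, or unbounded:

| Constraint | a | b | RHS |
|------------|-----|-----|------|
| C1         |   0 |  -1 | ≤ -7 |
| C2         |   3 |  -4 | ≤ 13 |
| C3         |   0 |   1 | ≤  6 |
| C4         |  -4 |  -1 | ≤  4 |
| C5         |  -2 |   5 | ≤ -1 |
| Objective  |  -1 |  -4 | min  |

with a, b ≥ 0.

Infeasible (no feasible solution exists)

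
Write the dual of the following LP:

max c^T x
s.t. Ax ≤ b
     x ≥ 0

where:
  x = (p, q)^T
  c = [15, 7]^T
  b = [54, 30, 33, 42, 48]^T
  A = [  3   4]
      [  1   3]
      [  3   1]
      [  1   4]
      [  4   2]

Primal max cᵀx s.t. Ax ≤ b, x ≥ 0  →  Dual min bᵀy s.t. Aᵀy ≥ c, y ≥ 0.

Minimize: z = 54y1 + 30y2 + 33y3 + 42y4 + 48y5

Subject to:
  3y1 + y2 + 3y3 + y4 + 4y5 ≥ 15
  4y1 + 3y2 + y3 + 4y4 + 2y5 ≥ 7
  y1, y2, y3, y4, y5 ≥ 0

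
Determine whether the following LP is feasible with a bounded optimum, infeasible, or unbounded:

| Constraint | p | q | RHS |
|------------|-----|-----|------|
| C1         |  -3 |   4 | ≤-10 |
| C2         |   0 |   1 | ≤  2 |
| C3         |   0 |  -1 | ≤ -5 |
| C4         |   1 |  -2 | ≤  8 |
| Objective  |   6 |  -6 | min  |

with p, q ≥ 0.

Infeasible (no feasible solution exists)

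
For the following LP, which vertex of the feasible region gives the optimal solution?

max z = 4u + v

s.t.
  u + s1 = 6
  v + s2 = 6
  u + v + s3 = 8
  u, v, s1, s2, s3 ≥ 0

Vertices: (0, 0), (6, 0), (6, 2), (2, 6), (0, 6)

Evaluate the objective at each vertex of the feasible region:
  z(0, 0) = 0
  z(6, 0) = 24
  z(6, 2) = 26  ←
  z(2, 6) = 14
  z(0, 6) = 6
The maximum is at u = 6, v = 2.

(6, 2)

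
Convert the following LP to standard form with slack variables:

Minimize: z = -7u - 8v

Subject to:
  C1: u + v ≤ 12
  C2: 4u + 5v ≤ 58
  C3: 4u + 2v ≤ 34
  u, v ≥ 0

min z = -7u - 8v

s.t.
  u + v + s1 = 12
  4u + 5v + s2 = 58
  4u + 2v + s3 = 34
  u, v, s1, s2, s3 ≥ 0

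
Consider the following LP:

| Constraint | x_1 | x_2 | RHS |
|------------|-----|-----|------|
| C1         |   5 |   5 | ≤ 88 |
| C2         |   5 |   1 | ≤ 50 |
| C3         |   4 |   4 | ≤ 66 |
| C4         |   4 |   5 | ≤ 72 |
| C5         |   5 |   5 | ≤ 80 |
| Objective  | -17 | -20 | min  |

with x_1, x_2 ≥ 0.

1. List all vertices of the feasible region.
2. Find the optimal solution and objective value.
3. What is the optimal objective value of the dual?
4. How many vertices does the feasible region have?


1. (0, 0), (10, 0), (8.5, 7.5), (8, 8), (0, 14.4)
2. x_1 = 8, x_2 = 8, z = -296
3. -296
4. 5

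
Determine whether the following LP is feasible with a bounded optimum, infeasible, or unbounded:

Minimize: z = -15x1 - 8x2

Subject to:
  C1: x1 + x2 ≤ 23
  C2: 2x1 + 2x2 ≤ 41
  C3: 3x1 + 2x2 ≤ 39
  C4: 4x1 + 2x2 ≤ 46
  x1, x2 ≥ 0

Feasible with a bounded optimal solution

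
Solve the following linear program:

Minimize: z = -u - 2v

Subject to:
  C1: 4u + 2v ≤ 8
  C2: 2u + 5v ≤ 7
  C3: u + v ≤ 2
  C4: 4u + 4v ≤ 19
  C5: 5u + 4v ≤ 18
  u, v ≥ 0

Evaluate the objective at each vertex of the feasible region:
  z(0, 0) = 0
  z(2, 0) = -2
  z(1, 1) = -3  ←
  z(0, 1.4) = -2.8
The minimum is at u = 1, v = 1.

u = 1, v = 1, z = -3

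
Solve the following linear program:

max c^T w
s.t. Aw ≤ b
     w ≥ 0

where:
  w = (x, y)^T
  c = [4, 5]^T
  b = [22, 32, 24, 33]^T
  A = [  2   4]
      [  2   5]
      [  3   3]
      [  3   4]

Evaluate the objective at each vertex of the feasible region:
  z(0, 0) = 0
  z(8, 0) = 32
  z(5, 3) = 35  ←
  z(0, 5.5) = 27.5
The maximum is at x = 5, y = 3.

x = 5, y = 3, z = 35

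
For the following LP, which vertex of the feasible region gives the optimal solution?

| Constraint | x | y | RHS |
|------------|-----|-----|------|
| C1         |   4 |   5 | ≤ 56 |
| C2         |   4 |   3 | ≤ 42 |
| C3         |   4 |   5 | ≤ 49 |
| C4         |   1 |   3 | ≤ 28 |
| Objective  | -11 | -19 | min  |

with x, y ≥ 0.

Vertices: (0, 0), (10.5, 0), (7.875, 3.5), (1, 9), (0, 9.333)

Evaluate the objective at each vertex of the feasible region:
  z(0, 0) = 0
  z(10.5, 0) = -115.5
  z(7.875, 3.5) = -153.1
  z(1, 9) = -182  ←
  z(0, 9.333) = -177.3
The minimum is at x = 1, y = 9.

(1, 9)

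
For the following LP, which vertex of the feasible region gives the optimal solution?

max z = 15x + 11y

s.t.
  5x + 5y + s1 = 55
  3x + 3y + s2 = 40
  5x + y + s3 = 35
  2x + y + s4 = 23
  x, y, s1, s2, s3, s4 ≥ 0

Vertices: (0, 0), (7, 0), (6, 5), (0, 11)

Evaluate the objective at each vertex of the feasible region:
  z(0, 0) = 0
  z(7, 0) = 105
  z(6, 5) = 145  ←
  z(0, 11) = 121
The maximum is at x = 6, y = 5.

(6, 5)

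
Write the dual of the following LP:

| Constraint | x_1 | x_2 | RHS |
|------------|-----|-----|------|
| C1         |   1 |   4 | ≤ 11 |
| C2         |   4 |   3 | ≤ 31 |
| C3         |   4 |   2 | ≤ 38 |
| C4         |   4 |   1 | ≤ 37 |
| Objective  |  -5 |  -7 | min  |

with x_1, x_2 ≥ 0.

Primal min cᵀx s.t. Ax ≤ b, x ≥ 0  →  Dual max −bᵀy s.t. Aᵀy ≥ −c, y ≥ 0.

Maximize: z = -11y1 - 31y2 - 38y3 - 37y4

Subject to:
  y1 + 4y2 + 4y3 + 4y4 ≥ 5
  4y1 + 3y2 + 2y3 + y4 ≥ 7
  y1, y2, y3, y4 ≥ 0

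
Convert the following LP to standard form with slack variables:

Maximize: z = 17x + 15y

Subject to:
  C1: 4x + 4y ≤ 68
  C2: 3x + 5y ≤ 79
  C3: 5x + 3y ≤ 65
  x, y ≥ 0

max z = 17x + 15y

s.t.
  4x + 4y + s1 = 68
  3x + 5y + s2 = 79
  5x + 3y + s3 = 65
  x, y, s1, s2, s3 ≥ 0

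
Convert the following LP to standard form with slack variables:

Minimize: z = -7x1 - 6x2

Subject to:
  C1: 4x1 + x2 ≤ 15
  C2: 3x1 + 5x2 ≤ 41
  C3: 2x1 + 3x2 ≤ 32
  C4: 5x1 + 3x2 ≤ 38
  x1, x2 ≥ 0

min z = -7x1 - 6x2

s.t.
  4x1 + x2 + s1 = 15
  3x1 + 5x2 + s2 = 41
  2x1 + 3x2 + s3 = 32
  5x1 + 3x2 + s4 = 38
  x1, x2, s1, s2, s3, s4 ≥ 0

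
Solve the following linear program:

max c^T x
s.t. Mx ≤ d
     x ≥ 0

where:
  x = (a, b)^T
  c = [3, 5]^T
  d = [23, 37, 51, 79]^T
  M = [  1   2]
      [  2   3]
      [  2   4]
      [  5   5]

Evaluate the objective at each vertex of the feasible region:
  z(0, 0) = 0
  z(15.8, 0) = 47.4
  z(10.4, 5.4) = 58.2
  z(5, 9) = 60  ←
  z(0, 11.5) = 57.5
The maximum is at a = 5, b = 9.

a = 5, b = 9, z = 60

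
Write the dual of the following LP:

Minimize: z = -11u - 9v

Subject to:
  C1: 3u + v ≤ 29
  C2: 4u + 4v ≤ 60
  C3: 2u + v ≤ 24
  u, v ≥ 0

Primal min cᵀx s.t. Ax ≤ b, x ≥ 0  →  Dual max −bᵀy s.t. Aᵀy ≥ −c, y ≥ 0.

Maximize: z = -29y1 - 60y2 - 24y3

Subject to:
  3y1 + 4y2 + 2y3 ≥ 11
  y1 + 4y2 + y3 ≥ 9
  y1, y2, y3 ≥ 0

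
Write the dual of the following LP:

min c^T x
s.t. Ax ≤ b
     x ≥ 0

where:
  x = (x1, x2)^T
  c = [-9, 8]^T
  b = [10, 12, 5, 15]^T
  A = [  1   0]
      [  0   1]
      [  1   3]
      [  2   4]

Primal min cᵀx s.t. Ax ≤ b, x ≥ 0  →  Dual max −bᵀy s.t. Aᵀy ≥ −c, y ≥ 0.

Maximize: z = -10y1 - 12y2 - 5y3 - 15y4

Subject to:
  y1 + y3 + 2y4 ≥ 9
  y2 + 3y3 + 4y4 ≥ -8
  y1, y2, y3, y4 ≥ 0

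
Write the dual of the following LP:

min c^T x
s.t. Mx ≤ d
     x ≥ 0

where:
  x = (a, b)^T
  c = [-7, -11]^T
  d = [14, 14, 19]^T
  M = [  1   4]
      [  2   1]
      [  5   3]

Primal min cᵀx s.t. Ax ≤ b, x ≥ 0  →  Dual max −bᵀy s.t. Aᵀy ≥ −c, y ≥ 0.

Maximize: z = -14y1 - 14y2 - 19y3

Subject to:
  y1 + 2y2 + 5y3 ≥ 7
  4y1 + y2 + 3y3 ≥ 11
  y1, y2, y3 ≥ 0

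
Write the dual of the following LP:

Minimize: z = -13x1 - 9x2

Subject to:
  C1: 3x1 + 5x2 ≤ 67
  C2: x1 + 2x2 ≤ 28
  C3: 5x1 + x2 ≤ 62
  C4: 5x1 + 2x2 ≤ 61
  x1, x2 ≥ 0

Primal min cᵀx s.t. Ax ≤ b, x ≥ 0  →  Dual max −bᵀy s.t. Aᵀy ≥ −c, y ≥ 0.

Maximize: z = -67y1 - 28y2 - 62y3 - 61y4

Subject to:
  3y1 + y2 + 5y3 + 5y4 ≥ 13
  5y1 + 2y2 + y3 + 2y4 ≥ 9
  y1, y2, y3, y4 ≥ 0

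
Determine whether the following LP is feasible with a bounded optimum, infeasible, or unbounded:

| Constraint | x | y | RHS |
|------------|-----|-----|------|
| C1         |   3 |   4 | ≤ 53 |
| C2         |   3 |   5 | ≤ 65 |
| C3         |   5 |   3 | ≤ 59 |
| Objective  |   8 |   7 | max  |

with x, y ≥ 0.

Feasible with a bounded optimal solution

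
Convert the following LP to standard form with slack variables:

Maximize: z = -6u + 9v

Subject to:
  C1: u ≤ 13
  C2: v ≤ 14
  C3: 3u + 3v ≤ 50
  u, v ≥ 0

max z = -6u + 9v

s.t.
  u + s1 = 13
  v + s2 = 14
  3u + 3v + s3 = 50
  u, v, s1, s2, s3 ≥ 0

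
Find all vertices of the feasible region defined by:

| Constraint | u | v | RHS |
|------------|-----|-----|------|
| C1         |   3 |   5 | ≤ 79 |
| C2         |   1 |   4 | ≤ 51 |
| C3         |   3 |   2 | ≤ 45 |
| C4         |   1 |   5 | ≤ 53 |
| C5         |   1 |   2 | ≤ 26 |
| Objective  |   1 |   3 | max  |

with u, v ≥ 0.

(0, 0), (15, 0), (9.5, 8.25), (8, 9), (0, 10.6)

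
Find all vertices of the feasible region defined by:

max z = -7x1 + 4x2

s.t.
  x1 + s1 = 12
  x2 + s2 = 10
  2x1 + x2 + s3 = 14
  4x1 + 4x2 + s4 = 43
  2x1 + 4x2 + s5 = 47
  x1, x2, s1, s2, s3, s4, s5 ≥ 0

(0, 0), (7, 0), (3.25, 7.5), (0.75, 10), (0, 10)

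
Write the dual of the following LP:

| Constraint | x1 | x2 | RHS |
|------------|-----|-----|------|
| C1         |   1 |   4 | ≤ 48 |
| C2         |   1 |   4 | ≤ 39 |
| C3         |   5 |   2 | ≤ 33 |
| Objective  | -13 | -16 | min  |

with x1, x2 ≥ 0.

Primal min cᵀx s.t. Ax ≤ b, x ≥ 0  →  Dual max −bᵀy s.t. Aᵀy ≥ −c, y ≥ 0.

Maximize: z = -48y1 - 39y2 - 33y3

Subject to:
  y1 + y2 + 5y3 ≥ 13
  4y1 + 4y2 + 2y3 ≥ 16
  y1, y2, y3 ≥ 0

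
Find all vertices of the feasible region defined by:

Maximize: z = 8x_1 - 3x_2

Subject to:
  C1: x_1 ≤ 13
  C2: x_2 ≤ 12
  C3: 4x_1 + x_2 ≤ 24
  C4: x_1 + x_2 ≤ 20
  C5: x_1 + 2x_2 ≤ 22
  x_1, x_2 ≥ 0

(0, 0), (6, 0), (3.714, 9.143), (0, 11)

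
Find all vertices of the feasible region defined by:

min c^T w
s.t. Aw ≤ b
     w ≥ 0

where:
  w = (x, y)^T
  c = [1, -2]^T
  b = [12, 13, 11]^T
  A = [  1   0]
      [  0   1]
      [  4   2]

(0, 0), (2.75, 0), (0, 5.5)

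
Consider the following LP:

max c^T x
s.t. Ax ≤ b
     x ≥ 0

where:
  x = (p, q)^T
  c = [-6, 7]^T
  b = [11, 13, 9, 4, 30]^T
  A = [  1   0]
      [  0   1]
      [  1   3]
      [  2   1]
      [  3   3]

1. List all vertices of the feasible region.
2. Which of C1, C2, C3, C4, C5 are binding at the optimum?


1. (0, 0), (2, 0), (0.6, 2.8), (0, 3)
2. C3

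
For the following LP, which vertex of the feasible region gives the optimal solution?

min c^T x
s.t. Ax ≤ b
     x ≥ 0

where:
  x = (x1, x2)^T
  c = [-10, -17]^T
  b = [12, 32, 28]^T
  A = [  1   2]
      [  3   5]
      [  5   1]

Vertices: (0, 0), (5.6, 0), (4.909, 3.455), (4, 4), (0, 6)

Evaluate the objective at each vertex of the feasible region:
  z(0, 0) = 0
  z(5.6, 0) = -56
  z(4.909, 3.455) = -107.8
  z(4, 4) = -108  ←
  z(0, 6) = -102
The minimum is at x1 = 4, x2 = 4.

(4, 4)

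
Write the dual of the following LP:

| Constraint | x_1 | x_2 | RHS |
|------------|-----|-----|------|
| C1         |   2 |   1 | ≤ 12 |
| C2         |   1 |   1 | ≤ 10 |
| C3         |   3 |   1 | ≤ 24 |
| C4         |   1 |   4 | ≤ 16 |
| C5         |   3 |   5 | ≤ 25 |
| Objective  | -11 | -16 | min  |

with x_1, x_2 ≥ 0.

Primal min cᵀx s.t. Ax ≤ b, x ≥ 0  →  Dual max −bᵀy s.t. Aᵀy ≥ −c, y ≥ 0.

Maximize: z = -12y1 - 10y2 - 24y3 - 16y4 - 25y5

Subject to:
  2y1 + y2 + 3y3 + y4 + 3y5 ≥ 11
  y1 + y2 + y3 + 4y4 + 5y5 ≥ 16
  y1, y2, y3, y4, y5 ≥ 0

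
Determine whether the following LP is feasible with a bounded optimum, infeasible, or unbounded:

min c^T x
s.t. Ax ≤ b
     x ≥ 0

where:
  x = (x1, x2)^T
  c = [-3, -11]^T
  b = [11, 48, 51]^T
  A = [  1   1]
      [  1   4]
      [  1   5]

Feasible with a bounded optimal solution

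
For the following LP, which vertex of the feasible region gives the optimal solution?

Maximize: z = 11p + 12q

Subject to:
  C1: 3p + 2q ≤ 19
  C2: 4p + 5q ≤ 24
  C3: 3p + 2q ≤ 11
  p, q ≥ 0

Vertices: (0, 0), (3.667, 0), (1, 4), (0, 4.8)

Evaluate the objective at each vertex of the feasible region:
  z(0, 0) = 0
  z(3.667, 0) = 40.33
  z(1, 4) = 59  ←
  z(0, 4.8) = 57.6
The maximum is at p = 1, q = 4.

(1, 4)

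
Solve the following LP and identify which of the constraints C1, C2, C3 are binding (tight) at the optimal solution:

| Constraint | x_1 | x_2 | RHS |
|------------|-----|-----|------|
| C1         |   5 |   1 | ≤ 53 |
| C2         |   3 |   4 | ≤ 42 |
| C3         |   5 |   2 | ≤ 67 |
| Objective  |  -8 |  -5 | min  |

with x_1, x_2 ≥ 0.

At x_1 = 10, x_2 = 3, compute slack b - a·x for each constraint:
  C1: 53 − 53 = 0  (binding)
  C2: 42 − 42 = 0  (binding)
  C3: 67 − 56 = 11  (slack)

Optimal: x_1 = 10, x_2 = 3
Binding: C1, C2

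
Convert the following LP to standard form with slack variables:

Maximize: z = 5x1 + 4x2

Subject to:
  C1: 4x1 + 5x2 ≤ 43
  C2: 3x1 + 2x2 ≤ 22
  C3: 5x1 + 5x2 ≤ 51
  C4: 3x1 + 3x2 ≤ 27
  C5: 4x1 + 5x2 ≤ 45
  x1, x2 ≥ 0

max z = 5x1 + 4x2

s.t.
  4x1 + 5x2 + s1 = 43
  3x1 + 2x2 + s2 = 22
  5x1 + 5x2 + s3 = 51
  3x1 + 3x2 + s4 = 27
  4x1 + 5x2 + s5 = 45
  x1, x2, s1, s2, s3, s4, s5 ≥ 0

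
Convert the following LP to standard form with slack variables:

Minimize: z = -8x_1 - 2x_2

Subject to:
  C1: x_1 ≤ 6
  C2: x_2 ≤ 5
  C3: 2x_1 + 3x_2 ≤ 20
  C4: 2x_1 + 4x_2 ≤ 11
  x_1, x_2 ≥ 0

min z = -8x_1 - 2x_2

s.t.
  x_1 + s1 = 6
  x_2 + s2 = 5
  2x_1 + 3x_2 + s3 = 20
  2x_1 + 4x_2 + s4 = 11
  x_1, x_2, s1, s2, s3, s4 ≥ 0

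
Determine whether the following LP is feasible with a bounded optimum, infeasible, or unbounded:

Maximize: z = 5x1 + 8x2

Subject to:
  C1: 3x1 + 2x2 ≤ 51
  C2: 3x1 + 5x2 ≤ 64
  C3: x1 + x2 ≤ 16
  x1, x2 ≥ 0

Feasible with a bounded optimal solution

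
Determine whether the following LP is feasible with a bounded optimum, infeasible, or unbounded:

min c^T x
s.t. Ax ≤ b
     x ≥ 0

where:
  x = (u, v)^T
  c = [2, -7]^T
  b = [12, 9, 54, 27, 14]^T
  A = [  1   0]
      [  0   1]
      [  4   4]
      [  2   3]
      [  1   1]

Feasible with a bounded optimal solution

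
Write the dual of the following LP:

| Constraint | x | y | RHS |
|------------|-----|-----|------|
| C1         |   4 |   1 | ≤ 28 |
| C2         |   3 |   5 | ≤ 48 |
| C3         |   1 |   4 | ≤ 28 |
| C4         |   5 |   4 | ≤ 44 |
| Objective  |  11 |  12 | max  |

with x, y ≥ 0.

Primal max cᵀx s.t. Ax ≤ b, x ≥ 0  →  Dual min bᵀy s.t. Aᵀy ≥ c, y ≥ 0.

Minimize: z = 28y1 + 48y2 + 28y3 + 44y4

Subject to:
  4y1 + 3y2 + y3 + 5y4 ≥ 11
  y1 + 5y2 + 4y3 + 4y4 ≥ 12
  y1, y2, y3, y4 ≥ 0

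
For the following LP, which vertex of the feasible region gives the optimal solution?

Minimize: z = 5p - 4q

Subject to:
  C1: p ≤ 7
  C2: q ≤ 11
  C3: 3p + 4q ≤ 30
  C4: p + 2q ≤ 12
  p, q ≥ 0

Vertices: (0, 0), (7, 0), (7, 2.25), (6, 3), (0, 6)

Evaluate the objective at each vertex of the feasible region:
  z(0, 0) = 0
  z(7, 0) = 35
  z(7, 2.25) = 26
  z(6, 3) = 18
  z(0, 6) = -24  ←
The minimum is at p = 0, q = 6.

(0, 6)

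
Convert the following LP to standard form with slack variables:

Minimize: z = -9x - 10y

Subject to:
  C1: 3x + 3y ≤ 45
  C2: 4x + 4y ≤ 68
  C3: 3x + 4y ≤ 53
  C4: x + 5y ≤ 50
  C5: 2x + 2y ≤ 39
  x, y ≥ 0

min z = -9x - 10y

s.t.
  3x + 3y + s1 = 45
  4x + 4y + s2 = 68
  3x + 4y + s3 = 53
  x + 5y + s4 = 50
  2x + 2y + s5 = 39
  x, y, s1, s2, s3, s4, s5 ≥ 0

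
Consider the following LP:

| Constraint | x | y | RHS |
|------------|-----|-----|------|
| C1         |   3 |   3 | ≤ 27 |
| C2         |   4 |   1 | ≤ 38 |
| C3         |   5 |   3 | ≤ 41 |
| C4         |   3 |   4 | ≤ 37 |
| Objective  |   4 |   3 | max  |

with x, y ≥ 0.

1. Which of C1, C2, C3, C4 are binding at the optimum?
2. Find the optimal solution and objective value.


1. C1, C3
2. x = 7, y = 2, z = 34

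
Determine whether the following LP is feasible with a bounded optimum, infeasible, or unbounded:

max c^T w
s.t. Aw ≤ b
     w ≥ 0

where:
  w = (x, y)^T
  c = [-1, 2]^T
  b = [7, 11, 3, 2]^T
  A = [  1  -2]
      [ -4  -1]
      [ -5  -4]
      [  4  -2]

Unbounded (objective can increase without bound)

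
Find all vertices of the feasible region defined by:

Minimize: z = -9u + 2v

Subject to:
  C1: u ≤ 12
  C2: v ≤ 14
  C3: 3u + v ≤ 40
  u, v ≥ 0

(0, 0), (12, 0), (12, 4), (8.667, 14), (0, 14)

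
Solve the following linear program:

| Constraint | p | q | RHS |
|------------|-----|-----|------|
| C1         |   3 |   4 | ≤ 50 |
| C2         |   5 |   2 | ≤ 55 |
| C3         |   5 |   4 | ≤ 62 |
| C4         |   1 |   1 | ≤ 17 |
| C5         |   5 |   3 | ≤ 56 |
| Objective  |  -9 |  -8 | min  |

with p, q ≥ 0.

Evaluate the objective at each vertex of the feasible region:
  z(0, 0) = 0
  z(11, 0) = -99
  z(10.6, 1) = -103.4
  z(7.6, 6) = -116.4
  z(6, 8) = -118  ←
  z(0, 12.5) = -100
The minimum is at p = 6, q = 8.

p = 6, q = 8, z = -118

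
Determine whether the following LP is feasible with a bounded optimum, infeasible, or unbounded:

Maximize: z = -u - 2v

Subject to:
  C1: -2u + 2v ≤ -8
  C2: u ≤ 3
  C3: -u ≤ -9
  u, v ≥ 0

Infeasible (no feasible solution exists)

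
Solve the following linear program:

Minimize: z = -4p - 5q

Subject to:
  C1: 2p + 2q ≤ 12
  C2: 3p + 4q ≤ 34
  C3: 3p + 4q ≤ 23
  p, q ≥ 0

Evaluate the objective at each vertex of the feasible region:
  z(0, 0) = 0
  z(6, 0) = -24
  z(1, 5) = -29  ←
  z(0, 5.75) = -28.75
The minimum is at p = 1, q = 5.

p = 1, q = 5, z = -29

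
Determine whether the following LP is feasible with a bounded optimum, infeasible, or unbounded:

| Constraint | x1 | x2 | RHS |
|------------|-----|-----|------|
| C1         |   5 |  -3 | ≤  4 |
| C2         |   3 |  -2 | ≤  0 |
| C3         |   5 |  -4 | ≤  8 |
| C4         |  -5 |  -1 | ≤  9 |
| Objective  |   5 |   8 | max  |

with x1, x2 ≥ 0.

Unbounded (objective can increase without bound)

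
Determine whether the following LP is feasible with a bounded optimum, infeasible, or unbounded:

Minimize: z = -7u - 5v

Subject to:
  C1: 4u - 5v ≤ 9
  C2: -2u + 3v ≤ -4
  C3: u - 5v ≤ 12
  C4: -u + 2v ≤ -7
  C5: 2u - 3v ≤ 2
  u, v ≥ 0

Infeasible (no feasible solution exists)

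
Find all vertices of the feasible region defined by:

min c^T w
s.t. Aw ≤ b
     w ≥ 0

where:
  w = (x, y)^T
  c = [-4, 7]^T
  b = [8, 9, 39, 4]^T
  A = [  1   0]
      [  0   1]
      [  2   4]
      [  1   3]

(0, 0), (4, 0), (0, 1.333)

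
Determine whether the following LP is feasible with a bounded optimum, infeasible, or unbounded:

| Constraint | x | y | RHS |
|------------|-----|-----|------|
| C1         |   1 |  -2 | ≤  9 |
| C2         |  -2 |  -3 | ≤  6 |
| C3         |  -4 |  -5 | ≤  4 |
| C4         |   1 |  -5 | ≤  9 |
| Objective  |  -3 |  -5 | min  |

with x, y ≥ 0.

Unbounded (objective can decrease without bound)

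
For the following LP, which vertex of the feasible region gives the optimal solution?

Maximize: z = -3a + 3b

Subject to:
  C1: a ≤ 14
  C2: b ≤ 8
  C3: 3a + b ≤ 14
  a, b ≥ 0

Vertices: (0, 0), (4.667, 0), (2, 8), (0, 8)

Evaluate the objective at each vertex of the feasible region:
  z(0, 0) = 0
  z(4.667, 0) = -14
  z(2, 8) = 18
  z(0, 8) = 24  ←
The maximum is at a = 0, b = 8.

(0, 8)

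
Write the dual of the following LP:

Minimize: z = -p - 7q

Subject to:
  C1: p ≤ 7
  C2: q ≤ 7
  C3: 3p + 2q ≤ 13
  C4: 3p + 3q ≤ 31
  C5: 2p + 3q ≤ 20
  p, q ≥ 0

Primal min cᵀx s.t. Ax ≤ b, x ≥ 0  →  Dual max −bᵀy s.t. Aᵀy ≥ −c, y ≥ 0.

Maximize: z = -7y1 - 7y2 - 13y3 - 31y4 - 20y5

Subject to:
  y1 + 3y3 + 3y4 + 2y5 ≥ 1
  y2 + 2y3 + 3y4 + 3y5 ≥ 7
  y1, y2, y3, y4, y5 ≥ 0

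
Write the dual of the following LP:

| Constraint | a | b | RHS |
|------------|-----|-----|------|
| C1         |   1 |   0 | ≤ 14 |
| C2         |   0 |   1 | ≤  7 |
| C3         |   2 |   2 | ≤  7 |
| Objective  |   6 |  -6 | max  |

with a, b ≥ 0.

Primal max cᵀx s.t. Ax ≤ b, x ≥ 0  →  Dual min bᵀy s.t. Aᵀy ≥ c, y ≥ 0.

Minimize: z = 14y1 + 7y2 + 7y3

Subject to:
  y1 + 2y3 ≥ 6
  y2 + 2y3 ≥ -6
  y1, y2, y3 ≥ 0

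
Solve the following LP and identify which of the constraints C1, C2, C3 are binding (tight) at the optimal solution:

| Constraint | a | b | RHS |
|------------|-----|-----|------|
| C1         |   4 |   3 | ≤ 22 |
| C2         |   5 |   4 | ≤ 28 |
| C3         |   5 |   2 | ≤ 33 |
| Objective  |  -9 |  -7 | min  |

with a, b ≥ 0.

At a = 4, b = 2, compute slack b - a·x for each constraint:
  C1: 22 − 22 = 0  (binding)
  C2: 28 − 28 = 0  (binding)
  C3: 33 − 24 = 9  (slack)

Optimal: a = 4, b = 2
Binding: C1, C2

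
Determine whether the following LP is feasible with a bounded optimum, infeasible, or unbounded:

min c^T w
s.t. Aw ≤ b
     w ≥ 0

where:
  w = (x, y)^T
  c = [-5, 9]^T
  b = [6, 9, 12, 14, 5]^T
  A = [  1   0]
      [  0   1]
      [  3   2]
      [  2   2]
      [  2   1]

Feasible with a bounded optimal solution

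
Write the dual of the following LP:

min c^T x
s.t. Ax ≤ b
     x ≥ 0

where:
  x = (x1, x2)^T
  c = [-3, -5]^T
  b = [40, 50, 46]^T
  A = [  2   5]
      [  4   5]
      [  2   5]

Primal min cᵀx s.t. Ax ≤ b, x ≥ 0  →  Dual max −bᵀy s.t. Aᵀy ≥ −c, y ≥ 0.

Maximize: z = -40y1 - 50y2 - 46y3

Subject to:
  2y1 + 4y2 + 2y3 ≥ 3
  5y1 + 5y2 + 5y3 ≥ 5
  y1, y2, y3 ≥ 0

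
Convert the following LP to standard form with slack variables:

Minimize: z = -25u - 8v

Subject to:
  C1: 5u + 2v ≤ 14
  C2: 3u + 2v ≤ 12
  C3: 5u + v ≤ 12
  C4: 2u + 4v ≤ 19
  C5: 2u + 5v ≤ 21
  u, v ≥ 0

min z = -25u - 8v

s.t.
  5u + 2v + s1 = 14
  3u + 2v + s2 = 12
  5u + v + s3 = 12
  2u + 4v + s4 = 19
  2u + 5v + s5 = 21
  u, v, s1, s2, s3, s4, s5 ≥ 0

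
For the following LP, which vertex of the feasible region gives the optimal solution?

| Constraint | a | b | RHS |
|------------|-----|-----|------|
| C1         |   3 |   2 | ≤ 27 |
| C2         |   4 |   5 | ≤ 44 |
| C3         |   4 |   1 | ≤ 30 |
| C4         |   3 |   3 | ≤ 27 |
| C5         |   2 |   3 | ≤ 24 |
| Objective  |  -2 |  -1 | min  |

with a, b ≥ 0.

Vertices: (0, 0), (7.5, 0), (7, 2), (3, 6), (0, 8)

Evaluate the objective at each vertex of the feasible region:
  z(0, 0) = 0
  z(7.5, 0) = -15
  z(7, 2) = -16  ←
  z(3, 6) = -12
  z(0, 8) = -8
The minimum is at a = 7, b = 2.

(7, 2)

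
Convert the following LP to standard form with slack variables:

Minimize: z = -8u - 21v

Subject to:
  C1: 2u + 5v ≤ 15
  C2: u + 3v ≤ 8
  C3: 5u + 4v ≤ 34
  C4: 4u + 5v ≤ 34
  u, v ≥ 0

min z = -8u - 21v

s.t.
  2u + 5v + s1 = 15
  u + 3v + s2 = 8
  5u + 4v + s3 = 34
  4u + 5v + s4 = 34
  u, v, s1, s2, s3, s4 ≥ 0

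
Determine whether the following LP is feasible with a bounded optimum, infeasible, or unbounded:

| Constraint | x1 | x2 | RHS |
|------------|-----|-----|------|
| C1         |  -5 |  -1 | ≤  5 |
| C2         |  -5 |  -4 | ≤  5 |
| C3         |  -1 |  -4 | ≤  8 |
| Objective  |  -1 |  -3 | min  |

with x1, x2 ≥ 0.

Unbounded (objective can decrease without bound)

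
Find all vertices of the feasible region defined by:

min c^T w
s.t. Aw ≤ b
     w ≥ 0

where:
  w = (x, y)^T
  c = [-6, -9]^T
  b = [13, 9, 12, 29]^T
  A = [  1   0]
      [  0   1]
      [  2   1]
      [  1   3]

(0, 0), (6, 0), (1.5, 9), (0, 9)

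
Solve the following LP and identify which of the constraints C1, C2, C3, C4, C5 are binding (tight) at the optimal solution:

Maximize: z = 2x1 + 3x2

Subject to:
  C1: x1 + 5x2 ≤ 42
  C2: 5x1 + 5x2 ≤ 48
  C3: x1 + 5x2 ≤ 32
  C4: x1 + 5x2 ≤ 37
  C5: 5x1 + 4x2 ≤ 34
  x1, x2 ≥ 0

At x1 = 2, x2 = 6, compute slack b - a·x for each constraint:
  C1: 42 − 32 = 10  (slack)
  C2: 48 − 40 = 8  (slack)
  C3: 32 − 32 = 0  (binding)
  C4: 37 − 32 = 5  (slack)
  C5: 34 − 34 = 0  (binding)

Optimal: x1 = 2, x2 = 6
Binding: C3, C5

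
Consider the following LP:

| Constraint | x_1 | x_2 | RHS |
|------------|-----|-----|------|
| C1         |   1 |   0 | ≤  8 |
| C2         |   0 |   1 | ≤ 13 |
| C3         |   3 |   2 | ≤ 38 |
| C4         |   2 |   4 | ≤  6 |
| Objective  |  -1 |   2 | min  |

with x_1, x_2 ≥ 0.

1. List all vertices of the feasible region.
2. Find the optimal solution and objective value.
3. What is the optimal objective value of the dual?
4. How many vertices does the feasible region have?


1. (0, 0), (3, 0), (0, 1.5)
2. x_1 = 3, x_2 = 0, z = -3
3. -3
4. 3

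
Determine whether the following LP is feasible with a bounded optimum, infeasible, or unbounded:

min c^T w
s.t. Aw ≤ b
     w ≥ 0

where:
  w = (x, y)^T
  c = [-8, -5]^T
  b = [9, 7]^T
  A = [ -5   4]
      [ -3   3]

Unbounded (objective can decrease without bound)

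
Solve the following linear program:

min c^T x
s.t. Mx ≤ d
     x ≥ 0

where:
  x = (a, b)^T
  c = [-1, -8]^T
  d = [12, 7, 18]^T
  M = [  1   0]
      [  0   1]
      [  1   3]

Evaluate the objective at each vertex of the feasible region:
  z(0, 0) = 0
  z(12, 0) = -12
  z(12, 2) = -28
  z(0, 6) = -48  ←
The minimum is at a = 0, b = 6.

a = 0, b = 6, z = -48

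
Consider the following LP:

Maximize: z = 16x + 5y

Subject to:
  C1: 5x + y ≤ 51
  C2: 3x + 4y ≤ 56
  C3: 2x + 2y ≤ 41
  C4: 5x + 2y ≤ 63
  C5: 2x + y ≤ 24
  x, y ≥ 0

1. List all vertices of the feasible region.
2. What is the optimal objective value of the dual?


1. (0, 0), (10.2, 0), (9, 6), (8, 8), (0, 14)
2. 174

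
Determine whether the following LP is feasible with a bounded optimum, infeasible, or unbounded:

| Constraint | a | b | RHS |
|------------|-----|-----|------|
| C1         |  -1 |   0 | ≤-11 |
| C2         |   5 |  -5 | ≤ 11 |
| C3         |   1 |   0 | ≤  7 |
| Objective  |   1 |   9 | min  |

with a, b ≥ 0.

Infeasible (no feasible solution exists)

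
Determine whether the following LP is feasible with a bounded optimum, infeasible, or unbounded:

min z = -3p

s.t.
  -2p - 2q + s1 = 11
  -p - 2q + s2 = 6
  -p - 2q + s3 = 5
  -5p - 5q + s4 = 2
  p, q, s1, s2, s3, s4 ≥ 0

Unbounded (objective can decrease without bound)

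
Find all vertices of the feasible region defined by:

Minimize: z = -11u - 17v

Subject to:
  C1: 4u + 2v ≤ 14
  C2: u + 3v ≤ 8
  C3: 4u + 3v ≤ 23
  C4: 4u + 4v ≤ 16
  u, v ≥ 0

(0, 0), (3.5, 0), (3, 1), (2, 2), (0, 2.667)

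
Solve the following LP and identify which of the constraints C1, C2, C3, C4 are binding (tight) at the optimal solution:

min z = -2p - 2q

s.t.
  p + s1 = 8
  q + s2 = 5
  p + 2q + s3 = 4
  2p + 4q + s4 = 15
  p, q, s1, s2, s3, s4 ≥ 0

At p = 4, q = 0, compute slack b - a·x for each constraint:
  C1: 8 − 4 = 4  (slack)
  C2: 5 − 0 = 5  (slack)
  C3: 4 − 4 = 0  (binding)
  C4: 15 − 8 = 7  (slack)

Optimal: p = 4, q = 0
Binding: C3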